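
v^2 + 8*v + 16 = (v + 4)^2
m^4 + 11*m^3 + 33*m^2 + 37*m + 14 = (m + 1)^2*(m + 2)*(m + 7)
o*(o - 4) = o^2 - 4*o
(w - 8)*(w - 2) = w^2 - 10*w + 16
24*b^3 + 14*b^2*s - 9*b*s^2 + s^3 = (-6*b + s)*(-4*b + s)*(b + s)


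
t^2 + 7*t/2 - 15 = (t - 5/2)*(t + 6)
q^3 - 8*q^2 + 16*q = q*(q - 4)^2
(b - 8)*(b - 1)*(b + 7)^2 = b^4 + 5*b^3 - 69*b^2 - 329*b + 392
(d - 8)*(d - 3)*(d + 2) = d^3 - 9*d^2 + 2*d + 48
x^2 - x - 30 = (x - 6)*(x + 5)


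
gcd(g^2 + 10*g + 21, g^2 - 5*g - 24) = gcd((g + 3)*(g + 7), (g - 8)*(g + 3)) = g + 3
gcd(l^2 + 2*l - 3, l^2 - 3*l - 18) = l + 3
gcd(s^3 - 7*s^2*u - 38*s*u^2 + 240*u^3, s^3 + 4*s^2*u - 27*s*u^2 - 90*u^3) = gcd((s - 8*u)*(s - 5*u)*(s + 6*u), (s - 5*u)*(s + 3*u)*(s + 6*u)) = s^2 + s*u - 30*u^2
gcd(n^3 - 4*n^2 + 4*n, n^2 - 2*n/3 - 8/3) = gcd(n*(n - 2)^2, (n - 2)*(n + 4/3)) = n - 2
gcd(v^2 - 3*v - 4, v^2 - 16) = v - 4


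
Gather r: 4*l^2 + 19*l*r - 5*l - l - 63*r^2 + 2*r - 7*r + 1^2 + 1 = 4*l^2 - 6*l - 63*r^2 + r*(19*l - 5) + 2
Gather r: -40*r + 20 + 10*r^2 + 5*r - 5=10*r^2 - 35*r + 15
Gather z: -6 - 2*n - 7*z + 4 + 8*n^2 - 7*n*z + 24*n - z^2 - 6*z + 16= 8*n^2 + 22*n - z^2 + z*(-7*n - 13) + 14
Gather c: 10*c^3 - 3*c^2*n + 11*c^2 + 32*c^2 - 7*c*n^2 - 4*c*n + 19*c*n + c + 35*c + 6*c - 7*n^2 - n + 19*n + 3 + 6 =10*c^3 + c^2*(43 - 3*n) + c*(-7*n^2 + 15*n + 42) - 7*n^2 + 18*n + 9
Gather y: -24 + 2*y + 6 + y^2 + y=y^2 + 3*y - 18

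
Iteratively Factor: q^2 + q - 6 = (q + 3)*(q - 2)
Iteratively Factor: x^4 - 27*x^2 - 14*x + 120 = (x - 5)*(x^3 + 5*x^2 - 2*x - 24) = (x - 5)*(x + 4)*(x^2 + x - 6) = (x - 5)*(x - 2)*(x + 4)*(x + 3)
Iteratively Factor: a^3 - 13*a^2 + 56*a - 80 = (a - 5)*(a^2 - 8*a + 16) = (a - 5)*(a - 4)*(a - 4)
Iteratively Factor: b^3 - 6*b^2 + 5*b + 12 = (b + 1)*(b^2 - 7*b + 12) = (b - 3)*(b + 1)*(b - 4)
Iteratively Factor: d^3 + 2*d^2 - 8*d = (d - 2)*(d^2 + 4*d) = d*(d - 2)*(d + 4)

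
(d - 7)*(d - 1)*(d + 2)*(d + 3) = d^4 - 3*d^3 - 27*d^2 - 13*d + 42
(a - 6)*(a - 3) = a^2 - 9*a + 18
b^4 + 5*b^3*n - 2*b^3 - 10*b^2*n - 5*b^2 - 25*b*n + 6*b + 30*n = (b - 3)*(b - 1)*(b + 2)*(b + 5*n)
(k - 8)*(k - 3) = k^2 - 11*k + 24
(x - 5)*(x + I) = x^2 - 5*x + I*x - 5*I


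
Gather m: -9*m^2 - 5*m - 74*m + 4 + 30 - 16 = -9*m^2 - 79*m + 18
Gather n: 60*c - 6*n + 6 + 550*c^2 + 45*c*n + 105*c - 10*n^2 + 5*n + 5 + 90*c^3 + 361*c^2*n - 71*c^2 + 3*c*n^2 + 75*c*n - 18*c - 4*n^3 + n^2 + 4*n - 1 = 90*c^3 + 479*c^2 + 147*c - 4*n^3 + n^2*(3*c - 9) + n*(361*c^2 + 120*c + 3) + 10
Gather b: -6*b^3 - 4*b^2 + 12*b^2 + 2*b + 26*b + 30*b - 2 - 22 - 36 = -6*b^3 + 8*b^2 + 58*b - 60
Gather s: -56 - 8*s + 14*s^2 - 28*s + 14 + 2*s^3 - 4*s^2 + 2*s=2*s^3 + 10*s^2 - 34*s - 42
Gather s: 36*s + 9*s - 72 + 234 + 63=45*s + 225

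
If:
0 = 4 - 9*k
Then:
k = 4/9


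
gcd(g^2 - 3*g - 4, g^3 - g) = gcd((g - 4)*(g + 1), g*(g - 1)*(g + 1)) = g + 1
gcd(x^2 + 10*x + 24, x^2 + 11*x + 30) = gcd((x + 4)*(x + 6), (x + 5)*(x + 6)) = x + 6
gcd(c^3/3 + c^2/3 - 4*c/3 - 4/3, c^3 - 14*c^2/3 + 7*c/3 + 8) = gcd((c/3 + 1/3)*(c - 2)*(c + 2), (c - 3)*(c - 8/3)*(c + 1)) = c + 1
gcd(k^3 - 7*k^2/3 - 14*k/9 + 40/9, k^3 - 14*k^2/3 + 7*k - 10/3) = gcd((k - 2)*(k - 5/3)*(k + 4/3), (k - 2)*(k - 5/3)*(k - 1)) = k^2 - 11*k/3 + 10/3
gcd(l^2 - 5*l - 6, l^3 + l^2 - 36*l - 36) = l^2 - 5*l - 6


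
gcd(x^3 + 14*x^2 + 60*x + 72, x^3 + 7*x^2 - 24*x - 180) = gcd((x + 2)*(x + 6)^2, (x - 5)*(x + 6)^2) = x^2 + 12*x + 36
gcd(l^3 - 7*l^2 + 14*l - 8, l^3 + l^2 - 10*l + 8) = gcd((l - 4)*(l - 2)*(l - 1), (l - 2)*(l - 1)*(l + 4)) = l^2 - 3*l + 2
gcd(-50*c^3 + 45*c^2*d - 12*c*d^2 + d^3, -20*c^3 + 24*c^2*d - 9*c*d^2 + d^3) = 10*c^2 - 7*c*d + d^2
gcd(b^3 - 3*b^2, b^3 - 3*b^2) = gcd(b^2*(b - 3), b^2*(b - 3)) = b^3 - 3*b^2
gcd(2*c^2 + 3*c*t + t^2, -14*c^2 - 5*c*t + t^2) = 2*c + t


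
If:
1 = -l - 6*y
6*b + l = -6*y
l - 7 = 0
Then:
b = 1/6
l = 7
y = -4/3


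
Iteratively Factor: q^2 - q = (q - 1)*(q)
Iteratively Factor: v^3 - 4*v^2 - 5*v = (v + 1)*(v^2 - 5*v) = (v - 5)*(v + 1)*(v)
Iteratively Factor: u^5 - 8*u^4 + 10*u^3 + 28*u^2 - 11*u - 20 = (u + 1)*(u^4 - 9*u^3 + 19*u^2 + 9*u - 20) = (u + 1)^2*(u^3 - 10*u^2 + 29*u - 20) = (u - 4)*(u + 1)^2*(u^2 - 6*u + 5) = (u - 4)*(u - 1)*(u + 1)^2*(u - 5)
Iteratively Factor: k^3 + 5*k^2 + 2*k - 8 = (k - 1)*(k^2 + 6*k + 8) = (k - 1)*(k + 4)*(k + 2)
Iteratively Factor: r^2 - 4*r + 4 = (r - 2)*(r - 2)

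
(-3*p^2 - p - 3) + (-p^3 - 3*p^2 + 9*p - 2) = -p^3 - 6*p^2 + 8*p - 5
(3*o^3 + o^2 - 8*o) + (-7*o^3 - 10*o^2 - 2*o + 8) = -4*o^3 - 9*o^2 - 10*o + 8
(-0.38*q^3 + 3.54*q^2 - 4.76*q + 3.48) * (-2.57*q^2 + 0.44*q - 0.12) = 0.9766*q^5 - 9.265*q^4 + 13.8364*q^3 - 11.4628*q^2 + 2.1024*q - 0.4176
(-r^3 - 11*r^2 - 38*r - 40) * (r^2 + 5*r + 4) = -r^5 - 16*r^4 - 97*r^3 - 274*r^2 - 352*r - 160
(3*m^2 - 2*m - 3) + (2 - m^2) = 2*m^2 - 2*m - 1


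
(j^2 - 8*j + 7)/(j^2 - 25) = (j^2 - 8*j + 7)/(j^2 - 25)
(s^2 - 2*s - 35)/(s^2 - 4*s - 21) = (s + 5)/(s + 3)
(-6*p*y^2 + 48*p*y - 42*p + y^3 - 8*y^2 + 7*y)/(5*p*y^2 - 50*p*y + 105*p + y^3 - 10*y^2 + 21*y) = (-6*p*y + 6*p + y^2 - y)/(5*p*y - 15*p + y^2 - 3*y)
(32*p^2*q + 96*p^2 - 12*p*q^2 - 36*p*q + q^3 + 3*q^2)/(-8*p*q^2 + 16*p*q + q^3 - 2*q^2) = (-4*p*q - 12*p + q^2 + 3*q)/(q*(q - 2))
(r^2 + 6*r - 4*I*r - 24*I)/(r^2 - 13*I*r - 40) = (r^2 + r*(6 - 4*I) - 24*I)/(r^2 - 13*I*r - 40)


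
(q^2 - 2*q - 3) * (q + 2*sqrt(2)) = q^3 - 2*q^2 + 2*sqrt(2)*q^2 - 4*sqrt(2)*q - 3*q - 6*sqrt(2)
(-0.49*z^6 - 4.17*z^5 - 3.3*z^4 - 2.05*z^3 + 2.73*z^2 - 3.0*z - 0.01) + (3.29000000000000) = -0.49*z^6 - 4.17*z^5 - 3.3*z^4 - 2.05*z^3 + 2.73*z^2 - 3.0*z + 3.28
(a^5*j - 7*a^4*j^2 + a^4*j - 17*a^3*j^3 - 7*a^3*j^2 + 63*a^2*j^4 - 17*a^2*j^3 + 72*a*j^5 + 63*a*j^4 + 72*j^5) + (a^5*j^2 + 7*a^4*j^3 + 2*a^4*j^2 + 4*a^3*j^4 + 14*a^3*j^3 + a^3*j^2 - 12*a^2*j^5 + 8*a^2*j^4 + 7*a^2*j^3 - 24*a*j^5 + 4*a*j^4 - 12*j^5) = a^5*j^2 + a^5*j + 7*a^4*j^3 - 5*a^4*j^2 + a^4*j + 4*a^3*j^4 - 3*a^3*j^3 - 6*a^3*j^2 - 12*a^2*j^5 + 71*a^2*j^4 - 10*a^2*j^3 + 48*a*j^5 + 67*a*j^4 + 60*j^5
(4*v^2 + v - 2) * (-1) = -4*v^2 - v + 2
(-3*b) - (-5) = 5 - 3*b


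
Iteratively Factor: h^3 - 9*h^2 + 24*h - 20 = (h - 2)*(h^2 - 7*h + 10) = (h - 2)^2*(h - 5)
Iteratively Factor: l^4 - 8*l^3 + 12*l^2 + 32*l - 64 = (l - 4)*(l^3 - 4*l^2 - 4*l + 16) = (l - 4)*(l - 2)*(l^2 - 2*l - 8) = (l - 4)^2*(l - 2)*(l + 2)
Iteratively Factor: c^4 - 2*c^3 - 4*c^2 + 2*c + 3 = (c - 1)*(c^3 - c^2 - 5*c - 3) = (c - 3)*(c - 1)*(c^2 + 2*c + 1) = (c - 3)*(c - 1)*(c + 1)*(c + 1)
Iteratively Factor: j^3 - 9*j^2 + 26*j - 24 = (j - 3)*(j^2 - 6*j + 8) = (j - 4)*(j - 3)*(j - 2)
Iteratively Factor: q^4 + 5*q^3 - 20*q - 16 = (q - 2)*(q^3 + 7*q^2 + 14*q + 8) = (q - 2)*(q + 1)*(q^2 + 6*q + 8) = (q - 2)*(q + 1)*(q + 4)*(q + 2)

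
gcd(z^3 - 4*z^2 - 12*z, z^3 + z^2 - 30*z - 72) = z - 6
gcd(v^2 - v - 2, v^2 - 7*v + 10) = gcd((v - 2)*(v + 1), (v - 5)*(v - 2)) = v - 2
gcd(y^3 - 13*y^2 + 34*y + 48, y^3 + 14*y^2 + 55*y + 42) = y + 1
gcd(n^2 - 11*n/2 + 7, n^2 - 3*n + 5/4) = 1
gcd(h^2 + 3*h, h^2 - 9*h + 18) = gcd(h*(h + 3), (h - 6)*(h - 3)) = 1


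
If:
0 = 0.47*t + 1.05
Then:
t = -2.23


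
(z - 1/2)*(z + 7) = z^2 + 13*z/2 - 7/2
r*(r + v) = r^2 + r*v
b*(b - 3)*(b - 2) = b^3 - 5*b^2 + 6*b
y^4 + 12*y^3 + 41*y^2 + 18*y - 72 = (y - 1)*(y + 3)*(y + 4)*(y + 6)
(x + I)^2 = x^2 + 2*I*x - 1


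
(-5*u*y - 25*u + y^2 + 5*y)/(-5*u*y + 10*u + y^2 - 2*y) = (y + 5)/(y - 2)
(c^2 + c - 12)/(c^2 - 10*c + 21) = (c + 4)/(c - 7)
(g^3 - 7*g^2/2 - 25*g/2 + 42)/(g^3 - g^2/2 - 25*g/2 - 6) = (2*g^2 + g - 21)/(2*g^2 + 7*g + 3)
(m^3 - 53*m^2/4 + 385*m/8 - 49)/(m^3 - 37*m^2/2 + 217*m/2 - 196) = (m - 7/4)/(m - 7)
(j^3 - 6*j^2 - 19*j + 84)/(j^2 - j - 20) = (j^2 - 10*j + 21)/(j - 5)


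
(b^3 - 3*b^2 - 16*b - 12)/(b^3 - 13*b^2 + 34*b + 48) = (b + 2)/(b - 8)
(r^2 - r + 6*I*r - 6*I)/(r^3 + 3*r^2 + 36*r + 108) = (r - 1)/(r^2 + r*(3 - 6*I) - 18*I)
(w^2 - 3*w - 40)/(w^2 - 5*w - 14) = (-w^2 + 3*w + 40)/(-w^2 + 5*w + 14)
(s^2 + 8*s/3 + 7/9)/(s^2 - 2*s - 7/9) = (3*s + 7)/(3*s - 7)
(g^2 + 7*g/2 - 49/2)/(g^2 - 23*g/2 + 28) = (g + 7)/(g - 8)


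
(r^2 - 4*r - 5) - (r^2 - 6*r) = 2*r - 5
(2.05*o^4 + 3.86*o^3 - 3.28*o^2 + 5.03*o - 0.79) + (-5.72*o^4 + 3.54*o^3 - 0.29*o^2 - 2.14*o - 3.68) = -3.67*o^4 + 7.4*o^3 - 3.57*o^2 + 2.89*o - 4.47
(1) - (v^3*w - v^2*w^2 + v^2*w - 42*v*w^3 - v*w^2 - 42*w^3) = -v^3*w + v^2*w^2 - v^2*w + 42*v*w^3 + v*w^2 + 42*w^3 + 1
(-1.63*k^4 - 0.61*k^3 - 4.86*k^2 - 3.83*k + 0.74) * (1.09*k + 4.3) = -1.7767*k^5 - 7.6739*k^4 - 7.9204*k^3 - 25.0727*k^2 - 15.6624*k + 3.182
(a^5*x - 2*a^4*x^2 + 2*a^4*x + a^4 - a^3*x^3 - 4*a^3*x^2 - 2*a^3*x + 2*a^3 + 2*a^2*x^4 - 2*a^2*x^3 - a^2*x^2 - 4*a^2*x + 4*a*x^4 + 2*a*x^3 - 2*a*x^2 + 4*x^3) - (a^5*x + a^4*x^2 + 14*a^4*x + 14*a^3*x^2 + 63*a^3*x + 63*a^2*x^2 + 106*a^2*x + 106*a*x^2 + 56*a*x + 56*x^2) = -3*a^4*x^2 - 12*a^4*x + a^4 - a^3*x^3 - 18*a^3*x^2 - 65*a^3*x + 2*a^3 + 2*a^2*x^4 - 2*a^2*x^3 - 64*a^2*x^2 - 110*a^2*x + 4*a*x^4 + 2*a*x^3 - 108*a*x^2 - 56*a*x + 4*x^3 - 56*x^2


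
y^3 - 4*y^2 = y^2*(y - 4)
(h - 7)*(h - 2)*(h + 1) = h^3 - 8*h^2 + 5*h + 14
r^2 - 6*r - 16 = (r - 8)*(r + 2)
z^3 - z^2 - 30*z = z*(z - 6)*(z + 5)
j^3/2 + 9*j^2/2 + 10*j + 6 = (j/2 + 1/2)*(j + 2)*(j + 6)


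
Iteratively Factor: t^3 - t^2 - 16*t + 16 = (t + 4)*(t^2 - 5*t + 4) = (t - 1)*(t + 4)*(t - 4)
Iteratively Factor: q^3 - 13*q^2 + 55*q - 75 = (q - 3)*(q^2 - 10*q + 25) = (q - 5)*(q - 3)*(q - 5)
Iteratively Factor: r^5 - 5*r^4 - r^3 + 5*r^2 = (r)*(r^4 - 5*r^3 - r^2 + 5*r) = r*(r + 1)*(r^3 - 6*r^2 + 5*r) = r*(r - 1)*(r + 1)*(r^2 - 5*r) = r^2*(r - 1)*(r + 1)*(r - 5)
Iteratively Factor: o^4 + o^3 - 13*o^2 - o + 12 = (o + 4)*(o^3 - 3*o^2 - o + 3) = (o - 1)*(o + 4)*(o^2 - 2*o - 3) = (o - 3)*(o - 1)*(o + 4)*(o + 1)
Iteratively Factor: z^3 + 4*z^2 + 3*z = (z + 1)*(z^2 + 3*z) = (z + 1)*(z + 3)*(z)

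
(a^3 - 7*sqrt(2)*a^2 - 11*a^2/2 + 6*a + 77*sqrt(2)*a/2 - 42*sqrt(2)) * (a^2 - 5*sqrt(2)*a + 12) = a^5 - 12*sqrt(2)*a^4 - 11*a^4/2 + 88*a^3 + 66*sqrt(2)*a^3 - 451*a^2 - 156*sqrt(2)*a^2 + 492*a + 462*sqrt(2)*a - 504*sqrt(2)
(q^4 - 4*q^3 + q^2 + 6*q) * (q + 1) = q^5 - 3*q^4 - 3*q^3 + 7*q^2 + 6*q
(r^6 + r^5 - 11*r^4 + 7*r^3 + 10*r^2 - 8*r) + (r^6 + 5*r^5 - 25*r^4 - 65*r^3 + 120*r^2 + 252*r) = 2*r^6 + 6*r^5 - 36*r^4 - 58*r^3 + 130*r^2 + 244*r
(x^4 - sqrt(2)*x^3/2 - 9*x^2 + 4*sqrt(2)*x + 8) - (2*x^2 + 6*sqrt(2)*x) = x^4 - sqrt(2)*x^3/2 - 11*x^2 - 2*sqrt(2)*x + 8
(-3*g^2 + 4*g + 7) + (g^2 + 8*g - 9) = -2*g^2 + 12*g - 2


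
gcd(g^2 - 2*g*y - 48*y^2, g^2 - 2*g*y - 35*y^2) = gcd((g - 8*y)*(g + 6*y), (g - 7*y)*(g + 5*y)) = 1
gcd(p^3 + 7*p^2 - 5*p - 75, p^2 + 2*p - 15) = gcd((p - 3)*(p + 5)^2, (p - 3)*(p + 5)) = p^2 + 2*p - 15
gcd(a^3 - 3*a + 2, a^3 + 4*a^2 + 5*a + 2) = a + 2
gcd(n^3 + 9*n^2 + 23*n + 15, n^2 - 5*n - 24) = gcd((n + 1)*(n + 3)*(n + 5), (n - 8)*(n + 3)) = n + 3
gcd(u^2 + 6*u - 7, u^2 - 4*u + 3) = u - 1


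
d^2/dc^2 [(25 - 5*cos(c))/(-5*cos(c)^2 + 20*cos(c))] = (8*(cos(c) - 5)*(cos(c) - 2)^2*sin(c)^2 - (cos(c) - 4)^2*cos(c)^3 + 2*(cos(c) - 4)*(10*cos(c) - 8*cos(2*c) + cos(3*c) + 1)*cos(c))/((cos(c) - 4)^3*cos(c)^3)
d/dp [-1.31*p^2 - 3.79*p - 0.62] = -2.62*p - 3.79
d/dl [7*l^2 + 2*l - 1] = 14*l + 2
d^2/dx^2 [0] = 0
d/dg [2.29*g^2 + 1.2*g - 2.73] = 4.58*g + 1.2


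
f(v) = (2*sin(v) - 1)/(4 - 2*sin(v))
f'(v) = 2*cos(v)/(4 - 2*sin(v)) + 2*(2*sin(v) - 1)*cos(v)/(4 - 2*sin(v))^2 = 3*cos(v)/(2*(sin(v) - 2)^2)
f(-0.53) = -0.40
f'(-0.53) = 0.21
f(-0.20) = -0.32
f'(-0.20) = 0.30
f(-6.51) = -0.33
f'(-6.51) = 0.30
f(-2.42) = -0.44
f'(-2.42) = -0.16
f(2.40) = 0.13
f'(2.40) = -0.63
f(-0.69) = -0.43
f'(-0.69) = 0.17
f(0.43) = -0.05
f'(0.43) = 0.54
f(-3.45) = -0.12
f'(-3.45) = -0.50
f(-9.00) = -0.38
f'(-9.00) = -0.23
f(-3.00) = -0.30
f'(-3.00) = -0.32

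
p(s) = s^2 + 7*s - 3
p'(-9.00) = -11.00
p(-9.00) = 15.00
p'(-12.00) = -17.00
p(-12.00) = 57.00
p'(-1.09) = 4.82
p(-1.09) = -9.44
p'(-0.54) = 5.92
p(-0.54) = -6.49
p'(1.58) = 10.16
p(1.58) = 10.56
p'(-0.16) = 6.68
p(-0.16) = -4.09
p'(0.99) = 8.98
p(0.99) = 4.91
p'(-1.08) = 4.84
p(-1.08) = -9.39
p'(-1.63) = 3.74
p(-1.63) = -11.75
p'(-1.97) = 3.06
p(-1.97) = -12.91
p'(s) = 2*s + 7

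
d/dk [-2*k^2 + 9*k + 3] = 9 - 4*k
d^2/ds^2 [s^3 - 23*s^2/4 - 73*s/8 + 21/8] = 6*s - 23/2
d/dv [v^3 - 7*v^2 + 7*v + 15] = 3*v^2 - 14*v + 7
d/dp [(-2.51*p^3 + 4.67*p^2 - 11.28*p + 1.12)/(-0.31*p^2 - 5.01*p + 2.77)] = (0.7781*p^4 + 25.1502*p^3 - 47.7516*p^2 + 26.5662*p - 25.6344)/(0.0961*p^4 + 3.1062*p^3 + 23.3827*p^2 - 27.7554*p + 7.6729)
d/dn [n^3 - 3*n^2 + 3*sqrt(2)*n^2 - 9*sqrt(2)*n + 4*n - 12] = 3*n^2 - 6*n + 6*sqrt(2)*n - 9*sqrt(2) + 4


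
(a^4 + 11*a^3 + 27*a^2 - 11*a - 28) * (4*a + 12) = 4*a^5 + 56*a^4 + 240*a^3 + 280*a^2 - 244*a - 336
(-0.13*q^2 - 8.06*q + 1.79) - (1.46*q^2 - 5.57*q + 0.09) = -1.59*q^2 - 2.49*q + 1.7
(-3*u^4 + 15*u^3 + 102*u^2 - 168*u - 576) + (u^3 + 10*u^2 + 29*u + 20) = -3*u^4 + 16*u^3 + 112*u^2 - 139*u - 556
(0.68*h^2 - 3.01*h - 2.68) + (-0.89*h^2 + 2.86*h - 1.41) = -0.21*h^2 - 0.15*h - 4.09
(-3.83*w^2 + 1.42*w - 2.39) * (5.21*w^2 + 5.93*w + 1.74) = -19.9543*w^4 - 15.3137*w^3 - 10.6955*w^2 - 11.7019*w - 4.1586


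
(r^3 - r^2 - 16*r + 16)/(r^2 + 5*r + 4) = (r^2 - 5*r + 4)/(r + 1)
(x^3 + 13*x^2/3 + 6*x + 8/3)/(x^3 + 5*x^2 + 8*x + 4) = (x + 4/3)/(x + 2)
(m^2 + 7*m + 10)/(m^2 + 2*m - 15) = (m + 2)/(m - 3)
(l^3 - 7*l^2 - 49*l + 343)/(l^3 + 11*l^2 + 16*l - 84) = (l^2 - 14*l + 49)/(l^2 + 4*l - 12)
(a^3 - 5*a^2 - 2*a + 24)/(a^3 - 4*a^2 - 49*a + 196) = (a^2 - a - 6)/(a^2 - 49)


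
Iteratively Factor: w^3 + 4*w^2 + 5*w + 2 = (w + 2)*(w^2 + 2*w + 1) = (w + 1)*(w + 2)*(w + 1)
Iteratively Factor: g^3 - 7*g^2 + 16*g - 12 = (g - 2)*(g^2 - 5*g + 6) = (g - 3)*(g - 2)*(g - 2)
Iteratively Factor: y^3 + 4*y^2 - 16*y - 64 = (y + 4)*(y^2 - 16) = (y + 4)^2*(y - 4)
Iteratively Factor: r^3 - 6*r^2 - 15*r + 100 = (r - 5)*(r^2 - r - 20) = (r - 5)*(r + 4)*(r - 5)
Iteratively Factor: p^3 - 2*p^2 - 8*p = (p - 4)*(p^2 + 2*p) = (p - 4)*(p + 2)*(p)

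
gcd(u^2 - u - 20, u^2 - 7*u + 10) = u - 5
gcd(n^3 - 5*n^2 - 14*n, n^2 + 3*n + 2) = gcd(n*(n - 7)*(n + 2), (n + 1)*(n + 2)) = n + 2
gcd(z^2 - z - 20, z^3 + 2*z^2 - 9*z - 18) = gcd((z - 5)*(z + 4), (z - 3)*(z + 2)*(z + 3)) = 1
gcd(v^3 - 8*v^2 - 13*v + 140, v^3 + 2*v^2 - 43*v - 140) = v^2 - 3*v - 28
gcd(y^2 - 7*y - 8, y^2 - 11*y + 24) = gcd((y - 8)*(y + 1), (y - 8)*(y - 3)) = y - 8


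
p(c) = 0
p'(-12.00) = 0.00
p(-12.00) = 0.00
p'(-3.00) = 0.00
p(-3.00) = 0.00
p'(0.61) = 0.00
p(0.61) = 0.00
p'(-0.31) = 0.00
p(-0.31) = 0.00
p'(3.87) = 0.00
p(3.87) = 0.00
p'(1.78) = 0.00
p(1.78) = 0.00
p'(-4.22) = 0.00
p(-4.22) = 0.00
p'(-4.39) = 0.00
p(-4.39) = 0.00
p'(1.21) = 0.00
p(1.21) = 0.00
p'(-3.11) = 0.00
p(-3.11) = 0.00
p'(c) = 0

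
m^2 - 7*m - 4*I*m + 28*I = (m - 7)*(m - 4*I)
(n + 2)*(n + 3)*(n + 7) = n^3 + 12*n^2 + 41*n + 42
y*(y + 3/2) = y^2 + 3*y/2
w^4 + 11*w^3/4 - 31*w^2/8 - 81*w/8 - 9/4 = (w - 2)*(w + 1/4)*(w + 3/2)*(w + 3)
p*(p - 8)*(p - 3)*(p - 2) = p^4 - 13*p^3 + 46*p^2 - 48*p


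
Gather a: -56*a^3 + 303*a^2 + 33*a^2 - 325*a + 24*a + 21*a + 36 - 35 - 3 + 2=-56*a^3 + 336*a^2 - 280*a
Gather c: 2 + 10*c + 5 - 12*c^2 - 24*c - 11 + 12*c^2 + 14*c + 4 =0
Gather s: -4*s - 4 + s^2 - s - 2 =s^2 - 5*s - 6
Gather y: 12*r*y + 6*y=y*(12*r + 6)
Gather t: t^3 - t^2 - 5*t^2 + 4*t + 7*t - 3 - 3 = t^3 - 6*t^2 + 11*t - 6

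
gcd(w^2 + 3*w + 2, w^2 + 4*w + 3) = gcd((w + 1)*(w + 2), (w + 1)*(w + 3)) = w + 1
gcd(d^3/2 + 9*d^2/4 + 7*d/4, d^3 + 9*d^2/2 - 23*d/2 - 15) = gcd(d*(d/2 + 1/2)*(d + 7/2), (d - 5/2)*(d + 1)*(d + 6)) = d + 1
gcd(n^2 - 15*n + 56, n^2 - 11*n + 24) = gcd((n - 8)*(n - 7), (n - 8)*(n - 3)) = n - 8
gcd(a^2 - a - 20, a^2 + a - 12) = a + 4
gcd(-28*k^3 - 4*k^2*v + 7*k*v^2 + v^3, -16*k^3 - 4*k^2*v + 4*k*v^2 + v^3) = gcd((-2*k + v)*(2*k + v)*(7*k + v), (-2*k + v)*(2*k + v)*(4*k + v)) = -4*k^2 + v^2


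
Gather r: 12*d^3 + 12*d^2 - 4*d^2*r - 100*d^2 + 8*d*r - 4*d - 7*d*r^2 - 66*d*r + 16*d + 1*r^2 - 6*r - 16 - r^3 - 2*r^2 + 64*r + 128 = 12*d^3 - 88*d^2 + 12*d - r^3 + r^2*(-7*d - 1) + r*(-4*d^2 - 58*d + 58) + 112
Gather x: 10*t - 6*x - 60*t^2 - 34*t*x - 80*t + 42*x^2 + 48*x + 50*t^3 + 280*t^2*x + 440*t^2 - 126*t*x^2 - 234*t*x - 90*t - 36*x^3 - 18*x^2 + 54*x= 50*t^3 + 380*t^2 - 160*t - 36*x^3 + x^2*(24 - 126*t) + x*(280*t^2 - 268*t + 96)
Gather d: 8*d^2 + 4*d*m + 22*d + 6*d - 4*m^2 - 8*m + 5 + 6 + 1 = 8*d^2 + d*(4*m + 28) - 4*m^2 - 8*m + 12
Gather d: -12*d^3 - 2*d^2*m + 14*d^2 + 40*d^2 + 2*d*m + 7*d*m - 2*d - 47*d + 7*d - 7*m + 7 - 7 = -12*d^3 + d^2*(54 - 2*m) + d*(9*m - 42) - 7*m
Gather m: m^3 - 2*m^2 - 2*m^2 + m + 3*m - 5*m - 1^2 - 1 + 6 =m^3 - 4*m^2 - m + 4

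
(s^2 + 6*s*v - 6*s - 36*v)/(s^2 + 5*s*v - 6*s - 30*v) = (s + 6*v)/(s + 5*v)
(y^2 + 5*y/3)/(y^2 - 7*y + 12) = y*(3*y + 5)/(3*(y^2 - 7*y + 12))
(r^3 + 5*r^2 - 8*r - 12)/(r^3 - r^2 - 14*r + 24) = (r^2 + 7*r + 6)/(r^2 + r - 12)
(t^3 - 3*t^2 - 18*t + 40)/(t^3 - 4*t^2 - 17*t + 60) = (t - 2)/(t - 3)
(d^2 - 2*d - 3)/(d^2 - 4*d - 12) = (-d^2 + 2*d + 3)/(-d^2 + 4*d + 12)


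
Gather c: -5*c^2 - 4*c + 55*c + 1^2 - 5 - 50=-5*c^2 + 51*c - 54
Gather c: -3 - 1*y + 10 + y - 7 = 0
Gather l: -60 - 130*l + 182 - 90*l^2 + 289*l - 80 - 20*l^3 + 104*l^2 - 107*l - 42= -20*l^3 + 14*l^2 + 52*l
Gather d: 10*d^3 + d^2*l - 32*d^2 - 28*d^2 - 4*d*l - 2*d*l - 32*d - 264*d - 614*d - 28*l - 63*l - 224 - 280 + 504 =10*d^3 + d^2*(l - 60) + d*(-6*l - 910) - 91*l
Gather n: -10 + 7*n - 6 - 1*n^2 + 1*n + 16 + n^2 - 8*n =0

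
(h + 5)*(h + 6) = h^2 + 11*h + 30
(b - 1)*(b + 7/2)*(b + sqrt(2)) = b^3 + sqrt(2)*b^2 + 5*b^2/2 - 7*b/2 + 5*sqrt(2)*b/2 - 7*sqrt(2)/2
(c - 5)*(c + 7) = c^2 + 2*c - 35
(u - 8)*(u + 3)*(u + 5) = u^3 - 49*u - 120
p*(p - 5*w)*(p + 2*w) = p^3 - 3*p^2*w - 10*p*w^2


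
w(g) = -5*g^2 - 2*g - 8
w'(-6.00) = 58.00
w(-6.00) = -176.00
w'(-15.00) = 148.00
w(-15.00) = -1103.00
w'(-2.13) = 19.30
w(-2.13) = -26.42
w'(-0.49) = 2.90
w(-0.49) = -8.22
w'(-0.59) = 3.90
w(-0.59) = -8.56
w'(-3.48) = 32.80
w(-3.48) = -61.59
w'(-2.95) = 27.50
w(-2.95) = -45.61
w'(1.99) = -21.90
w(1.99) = -31.78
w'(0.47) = -6.70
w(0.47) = -10.04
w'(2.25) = -24.50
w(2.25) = -37.81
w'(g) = -10*g - 2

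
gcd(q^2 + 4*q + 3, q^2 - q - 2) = q + 1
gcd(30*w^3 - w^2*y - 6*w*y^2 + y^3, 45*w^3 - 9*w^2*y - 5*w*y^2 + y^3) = 15*w^2 - 8*w*y + y^2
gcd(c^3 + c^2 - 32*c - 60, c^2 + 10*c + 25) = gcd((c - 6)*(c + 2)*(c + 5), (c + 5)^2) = c + 5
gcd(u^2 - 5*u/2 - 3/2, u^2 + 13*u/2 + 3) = u + 1/2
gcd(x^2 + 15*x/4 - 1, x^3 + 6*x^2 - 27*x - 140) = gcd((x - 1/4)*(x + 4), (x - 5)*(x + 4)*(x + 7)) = x + 4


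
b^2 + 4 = (b - 2*I)*(b + 2*I)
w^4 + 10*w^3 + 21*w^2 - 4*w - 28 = (w - 1)*(w + 2)^2*(w + 7)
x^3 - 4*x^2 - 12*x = x*(x - 6)*(x + 2)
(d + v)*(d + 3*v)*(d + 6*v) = d^3 + 10*d^2*v + 27*d*v^2 + 18*v^3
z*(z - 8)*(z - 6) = z^3 - 14*z^2 + 48*z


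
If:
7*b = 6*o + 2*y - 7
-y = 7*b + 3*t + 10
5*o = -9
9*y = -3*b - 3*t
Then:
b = -51/20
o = -9/5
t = 21/8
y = -1/40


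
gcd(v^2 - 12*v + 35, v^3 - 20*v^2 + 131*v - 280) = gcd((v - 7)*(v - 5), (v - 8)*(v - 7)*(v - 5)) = v^2 - 12*v + 35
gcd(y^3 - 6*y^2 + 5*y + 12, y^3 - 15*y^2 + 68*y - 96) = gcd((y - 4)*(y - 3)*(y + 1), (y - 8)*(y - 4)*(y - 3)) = y^2 - 7*y + 12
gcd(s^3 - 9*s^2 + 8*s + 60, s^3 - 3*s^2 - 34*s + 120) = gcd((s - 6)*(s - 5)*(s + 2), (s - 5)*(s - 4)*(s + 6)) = s - 5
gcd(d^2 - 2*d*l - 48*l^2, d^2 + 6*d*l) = d + 6*l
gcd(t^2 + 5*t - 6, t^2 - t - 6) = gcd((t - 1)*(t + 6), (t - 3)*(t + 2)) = 1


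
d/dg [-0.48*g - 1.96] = -0.480000000000000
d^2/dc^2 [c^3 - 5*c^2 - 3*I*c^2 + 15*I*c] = 6*c - 10 - 6*I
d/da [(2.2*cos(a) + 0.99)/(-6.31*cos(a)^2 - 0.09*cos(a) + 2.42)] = (13.882*sin(a)^2 - 12.4938*cos(a) - 19.2951)*sin(a)/(6.31*cos(a)^2 + 0.09*cos(a) - 2.42)^2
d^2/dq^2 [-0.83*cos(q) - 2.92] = 0.83*cos(q)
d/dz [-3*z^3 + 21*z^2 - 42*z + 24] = -9*z^2 + 42*z - 42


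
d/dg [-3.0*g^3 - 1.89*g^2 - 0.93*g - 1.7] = -9.0*g^2 - 3.78*g - 0.93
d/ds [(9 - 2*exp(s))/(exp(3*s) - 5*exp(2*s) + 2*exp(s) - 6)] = (4*exp(3*s) - 37*exp(2*s) + 90*exp(s) - 6)*exp(s)/(exp(6*s) - 10*exp(5*s) + 29*exp(4*s) - 32*exp(3*s) + 64*exp(2*s) - 24*exp(s) + 36)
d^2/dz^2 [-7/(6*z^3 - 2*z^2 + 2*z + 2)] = 7*((9*z - 1)*(3*z^3 - z^2 + z + 1) - (9*z^2 - 2*z + 1)^2)/(3*z^3 - z^2 + z + 1)^3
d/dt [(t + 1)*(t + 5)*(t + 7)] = 3*t^2 + 26*t + 47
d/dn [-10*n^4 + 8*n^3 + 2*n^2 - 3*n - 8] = -40*n^3 + 24*n^2 + 4*n - 3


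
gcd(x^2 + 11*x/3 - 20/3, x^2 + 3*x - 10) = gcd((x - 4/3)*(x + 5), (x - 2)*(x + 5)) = x + 5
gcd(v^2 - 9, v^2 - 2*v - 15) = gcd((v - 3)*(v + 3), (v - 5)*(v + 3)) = v + 3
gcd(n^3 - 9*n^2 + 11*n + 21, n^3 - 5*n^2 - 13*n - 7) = n^2 - 6*n - 7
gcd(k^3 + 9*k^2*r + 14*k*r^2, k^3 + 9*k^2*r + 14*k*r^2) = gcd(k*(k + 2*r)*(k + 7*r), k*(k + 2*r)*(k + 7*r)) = k^3 + 9*k^2*r + 14*k*r^2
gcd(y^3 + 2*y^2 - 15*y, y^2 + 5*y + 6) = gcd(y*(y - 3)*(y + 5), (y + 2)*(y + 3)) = 1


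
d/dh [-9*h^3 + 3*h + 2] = 3 - 27*h^2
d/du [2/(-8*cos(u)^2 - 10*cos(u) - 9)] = -4*(8*cos(u) + 5)*sin(u)/(8*cos(u)^2 + 10*cos(u) + 9)^2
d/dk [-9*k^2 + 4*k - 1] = 4 - 18*k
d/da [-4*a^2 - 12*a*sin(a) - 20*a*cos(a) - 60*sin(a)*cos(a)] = 20*a*sin(a) - 12*a*cos(a) - 8*a - 12*sin(a) - 20*cos(a) - 60*cos(2*a)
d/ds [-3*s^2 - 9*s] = -6*s - 9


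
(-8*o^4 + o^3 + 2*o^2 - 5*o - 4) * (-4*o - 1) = 32*o^5 + 4*o^4 - 9*o^3 + 18*o^2 + 21*o + 4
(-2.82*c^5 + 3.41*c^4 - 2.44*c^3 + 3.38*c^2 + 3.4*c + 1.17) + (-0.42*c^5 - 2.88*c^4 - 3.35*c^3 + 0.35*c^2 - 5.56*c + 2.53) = -3.24*c^5 + 0.53*c^4 - 5.79*c^3 + 3.73*c^2 - 2.16*c + 3.7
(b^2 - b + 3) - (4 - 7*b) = b^2 + 6*b - 1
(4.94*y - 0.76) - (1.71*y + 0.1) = 3.23*y - 0.86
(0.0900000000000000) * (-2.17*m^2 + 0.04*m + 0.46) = -0.1953*m^2 + 0.0036*m + 0.0414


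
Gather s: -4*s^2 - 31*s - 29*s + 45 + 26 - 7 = -4*s^2 - 60*s + 64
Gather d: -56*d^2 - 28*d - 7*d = -56*d^2 - 35*d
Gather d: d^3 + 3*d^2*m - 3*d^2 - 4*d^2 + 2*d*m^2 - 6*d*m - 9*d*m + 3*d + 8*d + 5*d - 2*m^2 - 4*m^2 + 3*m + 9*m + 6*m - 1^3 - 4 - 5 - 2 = d^3 + d^2*(3*m - 7) + d*(2*m^2 - 15*m + 16) - 6*m^2 + 18*m - 12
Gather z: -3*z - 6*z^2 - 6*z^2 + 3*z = -12*z^2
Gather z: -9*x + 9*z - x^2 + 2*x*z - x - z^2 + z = -x^2 - 10*x - z^2 + z*(2*x + 10)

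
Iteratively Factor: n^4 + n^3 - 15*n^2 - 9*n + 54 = (n - 2)*(n^3 + 3*n^2 - 9*n - 27) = (n - 3)*(n - 2)*(n^2 + 6*n + 9) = (n - 3)*(n - 2)*(n + 3)*(n + 3)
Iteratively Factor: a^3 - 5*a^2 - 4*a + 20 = (a + 2)*(a^2 - 7*a + 10) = (a - 5)*(a + 2)*(a - 2)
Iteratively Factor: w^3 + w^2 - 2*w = (w)*(w^2 + w - 2) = w*(w - 1)*(w + 2)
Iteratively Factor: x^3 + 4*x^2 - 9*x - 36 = (x + 3)*(x^2 + x - 12) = (x + 3)*(x + 4)*(x - 3)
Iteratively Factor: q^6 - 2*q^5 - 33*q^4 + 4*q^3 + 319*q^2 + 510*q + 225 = (q + 1)*(q^5 - 3*q^4 - 30*q^3 + 34*q^2 + 285*q + 225) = (q + 1)*(q + 3)*(q^4 - 6*q^3 - 12*q^2 + 70*q + 75) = (q - 5)*(q + 1)*(q + 3)*(q^3 - q^2 - 17*q - 15) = (q - 5)*(q + 1)*(q + 3)^2*(q^2 - 4*q - 5) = (q - 5)^2*(q + 1)*(q + 3)^2*(q + 1)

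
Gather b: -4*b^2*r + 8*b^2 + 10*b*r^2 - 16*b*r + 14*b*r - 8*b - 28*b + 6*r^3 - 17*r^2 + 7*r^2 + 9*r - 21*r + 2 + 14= b^2*(8 - 4*r) + b*(10*r^2 - 2*r - 36) + 6*r^3 - 10*r^2 - 12*r + 16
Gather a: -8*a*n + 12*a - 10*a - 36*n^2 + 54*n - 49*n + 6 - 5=a*(2 - 8*n) - 36*n^2 + 5*n + 1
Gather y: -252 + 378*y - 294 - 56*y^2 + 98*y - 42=-56*y^2 + 476*y - 588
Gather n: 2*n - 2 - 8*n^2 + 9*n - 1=-8*n^2 + 11*n - 3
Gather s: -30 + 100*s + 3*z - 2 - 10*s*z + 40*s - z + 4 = s*(140 - 10*z) + 2*z - 28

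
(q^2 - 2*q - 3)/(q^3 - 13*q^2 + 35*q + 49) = (q - 3)/(q^2 - 14*q + 49)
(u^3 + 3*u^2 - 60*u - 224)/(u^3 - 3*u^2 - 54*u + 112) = (u + 4)/(u - 2)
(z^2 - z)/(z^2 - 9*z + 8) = z/(z - 8)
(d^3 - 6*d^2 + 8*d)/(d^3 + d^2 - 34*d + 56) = d/(d + 7)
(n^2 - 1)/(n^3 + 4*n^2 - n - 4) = 1/(n + 4)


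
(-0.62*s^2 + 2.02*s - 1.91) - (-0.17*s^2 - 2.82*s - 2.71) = -0.45*s^2 + 4.84*s + 0.8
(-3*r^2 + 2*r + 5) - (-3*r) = -3*r^2 + 5*r + 5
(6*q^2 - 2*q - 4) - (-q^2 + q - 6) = 7*q^2 - 3*q + 2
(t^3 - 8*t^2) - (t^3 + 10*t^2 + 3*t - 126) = -18*t^2 - 3*t + 126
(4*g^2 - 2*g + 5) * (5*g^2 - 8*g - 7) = 20*g^4 - 42*g^3 + 13*g^2 - 26*g - 35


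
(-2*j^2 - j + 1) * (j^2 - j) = -2*j^4 + j^3 + 2*j^2 - j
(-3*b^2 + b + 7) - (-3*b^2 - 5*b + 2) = 6*b + 5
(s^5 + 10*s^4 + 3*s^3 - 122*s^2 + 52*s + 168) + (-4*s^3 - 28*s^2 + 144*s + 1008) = s^5 + 10*s^4 - s^3 - 150*s^2 + 196*s + 1176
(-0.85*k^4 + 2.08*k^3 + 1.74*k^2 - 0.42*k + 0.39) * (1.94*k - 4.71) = -1.649*k^5 + 8.0387*k^4 - 6.4212*k^3 - 9.0102*k^2 + 2.7348*k - 1.8369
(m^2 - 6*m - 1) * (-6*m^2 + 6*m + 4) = -6*m^4 + 42*m^3 - 26*m^2 - 30*m - 4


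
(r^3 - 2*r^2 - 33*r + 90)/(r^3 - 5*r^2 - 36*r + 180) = (r - 3)/(r - 6)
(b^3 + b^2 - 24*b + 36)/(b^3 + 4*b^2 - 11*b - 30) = (b^2 + 4*b - 12)/(b^2 + 7*b + 10)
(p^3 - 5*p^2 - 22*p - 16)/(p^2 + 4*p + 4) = (p^2 - 7*p - 8)/(p + 2)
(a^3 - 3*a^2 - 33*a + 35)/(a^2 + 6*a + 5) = (a^2 - 8*a + 7)/(a + 1)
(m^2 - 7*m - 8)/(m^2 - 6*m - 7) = (m - 8)/(m - 7)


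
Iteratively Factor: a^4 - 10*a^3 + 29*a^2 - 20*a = (a - 5)*(a^3 - 5*a^2 + 4*a) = (a - 5)*(a - 4)*(a^2 - a) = (a - 5)*(a - 4)*(a - 1)*(a)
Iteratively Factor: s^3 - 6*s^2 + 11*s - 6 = (s - 1)*(s^2 - 5*s + 6) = (s - 2)*(s - 1)*(s - 3)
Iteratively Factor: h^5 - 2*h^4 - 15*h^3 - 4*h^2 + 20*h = (h + 2)*(h^4 - 4*h^3 - 7*h^2 + 10*h) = (h + 2)^2*(h^3 - 6*h^2 + 5*h) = (h - 1)*(h + 2)^2*(h^2 - 5*h) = (h - 5)*(h - 1)*(h + 2)^2*(h)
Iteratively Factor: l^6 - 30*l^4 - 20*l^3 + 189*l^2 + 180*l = (l - 5)*(l^5 + 5*l^4 - 5*l^3 - 45*l^2 - 36*l) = (l - 5)*(l + 4)*(l^4 + l^3 - 9*l^2 - 9*l) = l*(l - 5)*(l + 4)*(l^3 + l^2 - 9*l - 9) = l*(l - 5)*(l + 3)*(l + 4)*(l^2 - 2*l - 3) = l*(l - 5)*(l - 3)*(l + 3)*(l + 4)*(l + 1)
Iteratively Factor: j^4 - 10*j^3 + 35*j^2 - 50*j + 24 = (j - 1)*(j^3 - 9*j^2 + 26*j - 24) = (j - 2)*(j - 1)*(j^2 - 7*j + 12) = (j - 4)*(j - 2)*(j - 1)*(j - 3)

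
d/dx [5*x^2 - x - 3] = 10*x - 1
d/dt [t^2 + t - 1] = 2*t + 1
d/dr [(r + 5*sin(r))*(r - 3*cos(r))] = (r + 5*sin(r))*(3*sin(r) + 1) + (r - 3*cos(r))*(5*cos(r) + 1)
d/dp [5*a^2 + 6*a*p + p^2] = 6*a + 2*p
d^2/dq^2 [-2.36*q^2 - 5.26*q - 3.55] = -4.72000000000000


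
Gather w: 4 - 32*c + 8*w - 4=-32*c + 8*w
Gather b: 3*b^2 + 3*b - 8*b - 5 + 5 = 3*b^2 - 5*b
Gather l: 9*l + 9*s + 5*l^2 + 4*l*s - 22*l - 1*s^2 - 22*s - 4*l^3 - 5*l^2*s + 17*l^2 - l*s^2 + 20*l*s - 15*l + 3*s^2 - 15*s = -4*l^3 + l^2*(22 - 5*s) + l*(-s^2 + 24*s - 28) + 2*s^2 - 28*s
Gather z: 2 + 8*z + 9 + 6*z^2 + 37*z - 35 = 6*z^2 + 45*z - 24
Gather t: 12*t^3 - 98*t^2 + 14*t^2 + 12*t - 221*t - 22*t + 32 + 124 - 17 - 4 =12*t^3 - 84*t^2 - 231*t + 135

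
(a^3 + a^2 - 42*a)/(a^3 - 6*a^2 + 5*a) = (a^2 + a - 42)/(a^2 - 6*a + 5)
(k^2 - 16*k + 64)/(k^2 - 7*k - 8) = (k - 8)/(k + 1)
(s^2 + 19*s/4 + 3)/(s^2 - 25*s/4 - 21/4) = (s + 4)/(s - 7)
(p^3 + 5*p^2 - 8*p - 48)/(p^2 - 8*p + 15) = (p^2 + 8*p + 16)/(p - 5)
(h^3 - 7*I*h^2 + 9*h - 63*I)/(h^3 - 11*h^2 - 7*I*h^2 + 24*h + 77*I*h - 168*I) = (h^2 + 9)/(h^2 - 11*h + 24)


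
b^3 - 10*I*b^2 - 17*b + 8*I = (b - 8*I)*(b - I)^2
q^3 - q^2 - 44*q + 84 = (q - 6)*(q - 2)*(q + 7)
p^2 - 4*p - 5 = (p - 5)*(p + 1)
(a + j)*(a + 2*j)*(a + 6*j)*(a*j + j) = a^4*j + 9*a^3*j^2 + a^3*j + 20*a^2*j^3 + 9*a^2*j^2 + 12*a*j^4 + 20*a*j^3 + 12*j^4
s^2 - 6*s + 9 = (s - 3)^2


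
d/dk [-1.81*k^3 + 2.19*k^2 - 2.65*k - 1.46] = -5.43*k^2 + 4.38*k - 2.65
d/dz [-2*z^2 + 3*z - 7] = 3 - 4*z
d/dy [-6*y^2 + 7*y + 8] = 7 - 12*y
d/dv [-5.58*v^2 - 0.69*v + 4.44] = -11.16*v - 0.69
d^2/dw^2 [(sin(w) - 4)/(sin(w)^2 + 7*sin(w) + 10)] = (-sin(w)^5 + 23*sin(w)^4 + 146*sin(w)^3 + 82*sin(w)^2 - 608*sin(w) - 452)/(sin(w)^2 + 7*sin(w) + 10)^3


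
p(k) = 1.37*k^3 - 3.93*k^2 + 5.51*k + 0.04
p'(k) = 4.11*k^2 - 7.86*k + 5.51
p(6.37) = 229.78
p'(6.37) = 122.21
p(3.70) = 36.02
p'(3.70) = 32.69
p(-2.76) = -73.91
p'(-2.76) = 58.51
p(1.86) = 5.51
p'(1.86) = 5.11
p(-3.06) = -92.87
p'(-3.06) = 68.05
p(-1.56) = -23.32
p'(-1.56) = 27.77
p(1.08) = 3.13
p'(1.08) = 1.82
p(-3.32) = -111.71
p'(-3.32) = 76.91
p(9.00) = 730.03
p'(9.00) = 267.68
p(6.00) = 187.54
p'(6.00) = 106.31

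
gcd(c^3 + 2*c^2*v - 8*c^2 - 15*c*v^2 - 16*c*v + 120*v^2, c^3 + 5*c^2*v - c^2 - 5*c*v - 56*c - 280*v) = c^2 + 5*c*v - 8*c - 40*v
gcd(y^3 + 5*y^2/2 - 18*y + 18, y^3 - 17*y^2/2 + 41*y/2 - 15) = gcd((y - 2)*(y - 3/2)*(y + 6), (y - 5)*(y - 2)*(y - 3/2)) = y^2 - 7*y/2 + 3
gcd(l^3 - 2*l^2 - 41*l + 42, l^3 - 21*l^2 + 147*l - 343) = l - 7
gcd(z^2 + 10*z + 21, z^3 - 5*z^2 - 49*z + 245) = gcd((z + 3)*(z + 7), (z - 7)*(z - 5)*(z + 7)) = z + 7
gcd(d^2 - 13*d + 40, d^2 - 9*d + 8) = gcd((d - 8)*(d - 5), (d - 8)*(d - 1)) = d - 8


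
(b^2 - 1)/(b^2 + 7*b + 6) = (b - 1)/(b + 6)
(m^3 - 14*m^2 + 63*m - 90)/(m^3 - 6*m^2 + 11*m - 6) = (m^2 - 11*m + 30)/(m^2 - 3*m + 2)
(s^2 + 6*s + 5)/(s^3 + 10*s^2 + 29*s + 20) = 1/(s + 4)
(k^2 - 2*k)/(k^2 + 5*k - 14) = k/(k + 7)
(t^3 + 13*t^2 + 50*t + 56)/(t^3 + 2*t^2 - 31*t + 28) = (t^2 + 6*t + 8)/(t^2 - 5*t + 4)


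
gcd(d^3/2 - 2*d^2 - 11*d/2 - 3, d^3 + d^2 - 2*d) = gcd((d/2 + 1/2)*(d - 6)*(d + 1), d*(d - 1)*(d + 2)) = 1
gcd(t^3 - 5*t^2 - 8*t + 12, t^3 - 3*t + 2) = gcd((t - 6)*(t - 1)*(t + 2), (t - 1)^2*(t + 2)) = t^2 + t - 2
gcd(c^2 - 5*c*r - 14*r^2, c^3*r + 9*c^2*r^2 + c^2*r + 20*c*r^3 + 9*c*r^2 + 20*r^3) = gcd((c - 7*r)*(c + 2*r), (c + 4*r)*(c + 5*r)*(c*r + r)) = 1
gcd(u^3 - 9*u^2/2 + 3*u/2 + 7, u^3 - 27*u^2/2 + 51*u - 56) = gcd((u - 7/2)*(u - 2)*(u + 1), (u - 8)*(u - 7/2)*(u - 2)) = u^2 - 11*u/2 + 7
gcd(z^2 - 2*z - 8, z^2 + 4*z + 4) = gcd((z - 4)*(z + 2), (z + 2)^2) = z + 2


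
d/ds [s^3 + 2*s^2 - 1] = s*(3*s + 4)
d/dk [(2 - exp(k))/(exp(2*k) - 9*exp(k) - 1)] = ((exp(k) - 2)*(2*exp(k) - 9) - exp(2*k) + 9*exp(k) + 1)*exp(k)/(-exp(2*k) + 9*exp(k) + 1)^2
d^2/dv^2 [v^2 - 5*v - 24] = 2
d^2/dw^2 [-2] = 0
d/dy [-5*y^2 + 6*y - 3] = 6 - 10*y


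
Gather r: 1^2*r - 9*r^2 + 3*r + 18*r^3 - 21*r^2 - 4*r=18*r^3 - 30*r^2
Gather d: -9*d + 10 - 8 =2 - 9*d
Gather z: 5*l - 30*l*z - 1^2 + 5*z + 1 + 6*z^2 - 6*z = 5*l + 6*z^2 + z*(-30*l - 1)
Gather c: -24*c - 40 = -24*c - 40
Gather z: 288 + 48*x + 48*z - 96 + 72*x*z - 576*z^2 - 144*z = 48*x - 576*z^2 + z*(72*x - 96) + 192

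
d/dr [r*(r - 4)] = 2*r - 4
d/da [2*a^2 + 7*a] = 4*a + 7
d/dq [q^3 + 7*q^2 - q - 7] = 3*q^2 + 14*q - 1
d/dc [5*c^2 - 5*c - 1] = 10*c - 5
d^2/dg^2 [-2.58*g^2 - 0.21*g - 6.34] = -5.16000000000000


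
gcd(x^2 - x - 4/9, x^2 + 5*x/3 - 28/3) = 1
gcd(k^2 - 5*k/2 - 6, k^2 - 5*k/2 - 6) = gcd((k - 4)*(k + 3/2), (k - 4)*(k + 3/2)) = k^2 - 5*k/2 - 6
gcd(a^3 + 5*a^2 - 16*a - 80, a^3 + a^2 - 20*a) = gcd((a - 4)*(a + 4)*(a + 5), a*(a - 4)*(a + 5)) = a^2 + a - 20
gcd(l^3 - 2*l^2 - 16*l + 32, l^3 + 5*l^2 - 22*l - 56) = l - 4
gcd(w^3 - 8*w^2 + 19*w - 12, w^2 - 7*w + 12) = w^2 - 7*w + 12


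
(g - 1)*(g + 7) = g^2 + 6*g - 7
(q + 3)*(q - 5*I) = q^2 + 3*q - 5*I*q - 15*I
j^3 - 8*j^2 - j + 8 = (j - 8)*(j - 1)*(j + 1)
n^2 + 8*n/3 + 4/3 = (n + 2/3)*(n + 2)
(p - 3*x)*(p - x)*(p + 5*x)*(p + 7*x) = p^4 + 8*p^3*x - 10*p^2*x^2 - 104*p*x^3 + 105*x^4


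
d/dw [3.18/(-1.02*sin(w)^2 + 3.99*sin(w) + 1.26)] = (6.4872*sin(w) - 12.6882)*cos(w)/(-1.02*sin(w)^2 + 3.99*sin(w) + 1.26)^2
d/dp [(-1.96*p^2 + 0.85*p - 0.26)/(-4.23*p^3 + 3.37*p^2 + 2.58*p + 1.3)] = (-8.2908*p^4 + 7.191*p^3 - 11.2207*p^2 - 3.3436*p + 1.7758)/(17.8929*p^6 - 28.5102*p^5 - 10.4699*p^4 + 6.3912*p^3 + 15.4184*p^2 + 6.708*p + 1.69)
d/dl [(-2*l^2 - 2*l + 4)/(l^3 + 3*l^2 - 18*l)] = 2*(l^4 + 2*l^3 + 15*l^2 - 12*l + 36)/(l^2*(l^4 + 6*l^3 - 27*l^2 - 108*l + 324))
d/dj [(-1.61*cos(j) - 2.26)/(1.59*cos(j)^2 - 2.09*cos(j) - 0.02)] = (-2.5599*cos(j)^2 - 7.1868*cos(j) + 4.6912)*sin(j)/(2.5281*cos(j)^4 - 6.6462*cos(j)^3 + 4.3045*cos(j)^2 + 0.0836*cos(j) + 0.0004)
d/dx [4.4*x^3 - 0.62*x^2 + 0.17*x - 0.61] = 13.2*x^2 - 1.24*x + 0.17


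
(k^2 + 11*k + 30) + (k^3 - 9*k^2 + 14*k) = k^3 - 8*k^2 + 25*k + 30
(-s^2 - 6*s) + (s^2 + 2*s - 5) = -4*s - 5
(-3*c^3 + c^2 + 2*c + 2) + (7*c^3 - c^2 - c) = 4*c^3 + c + 2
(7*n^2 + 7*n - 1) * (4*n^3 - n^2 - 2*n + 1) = 28*n^5 + 21*n^4 - 25*n^3 - 6*n^2 + 9*n - 1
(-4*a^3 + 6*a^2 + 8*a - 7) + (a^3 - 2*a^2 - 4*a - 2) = -3*a^3 + 4*a^2 + 4*a - 9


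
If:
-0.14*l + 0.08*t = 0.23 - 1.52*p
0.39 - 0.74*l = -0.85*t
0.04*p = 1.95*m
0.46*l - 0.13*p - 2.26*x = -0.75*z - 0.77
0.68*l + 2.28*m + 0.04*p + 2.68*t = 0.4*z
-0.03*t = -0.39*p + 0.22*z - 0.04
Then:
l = 0.47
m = 0.00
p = 0.20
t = -0.05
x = 0.60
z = 0.54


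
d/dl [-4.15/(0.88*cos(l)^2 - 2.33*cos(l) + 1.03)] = (9.6695 - 7.304*cos(l))*sin(l)/(0.88*cos(l)^2 - 2.33*cos(l) + 1.03)^2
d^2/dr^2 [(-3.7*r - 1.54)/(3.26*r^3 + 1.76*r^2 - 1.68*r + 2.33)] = (-235.93272*r^5 - 323.772768*r^4 - 204.825024*r^3 + 359.237328*r^2 + 188.543784*r - 25.029088)/(34.645976*r^9 + 56.113728*r^8 - 23.268576*r^7 + 21.903692*r^6 + 92.202816*r^5 - 40.011168*r^4 + 7.01694600000001*r^3 + 48.393168*r^2 - 27.361656*r + 12.649337)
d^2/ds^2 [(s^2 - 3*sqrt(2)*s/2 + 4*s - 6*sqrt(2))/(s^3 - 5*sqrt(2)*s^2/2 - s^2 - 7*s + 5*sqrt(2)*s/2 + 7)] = 2*(4*s^6 - 18*sqrt(2)*s^5 + 48*s^5 - 276*sqrt(2)*s^4 + 126*s^4 + 49*sqrt(2)*s^3 + 1084*s^3 - 1668*s^2 - 6*sqrt(2)*s^2 - 2454*s + 1614*sqrt(2)*s - 2218*sqrt(2) + 2030)/(4*s^9 - 30*sqrt(2)*s^8 - 12*s^8 + 78*s^7 + 90*sqrt(2)*s^7 - 202*s^6 + 205*sqrt(2)*s^6 - 855*sqrt(2)*s^5 - 264*s^5 - 585*sqrt(2)*s^4 + 1320*s^4 - 2758*s^3 + 4115*sqrt(2)*s^3 - 4410*sqrt(2)*s^2 + 4578*s^2 - 4116*s + 1470*sqrt(2)*s + 1372)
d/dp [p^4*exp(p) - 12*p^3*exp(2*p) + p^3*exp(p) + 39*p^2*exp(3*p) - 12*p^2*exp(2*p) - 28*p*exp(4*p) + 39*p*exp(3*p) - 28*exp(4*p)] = (p^4 - 24*p^3*exp(p) + 5*p^3 + 117*p^2*exp(2*p) - 60*p^2*exp(p) + 3*p^2 - 112*p*exp(3*p) + 195*p*exp(2*p) - 24*p*exp(p) - 140*exp(3*p) + 39*exp(2*p))*exp(p)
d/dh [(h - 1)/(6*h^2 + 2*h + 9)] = (-6*h^2 + 12*h + 11)/(36*h^4 + 24*h^3 + 112*h^2 + 36*h + 81)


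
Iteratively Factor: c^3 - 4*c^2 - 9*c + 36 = (c - 4)*(c^2 - 9) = (c - 4)*(c + 3)*(c - 3)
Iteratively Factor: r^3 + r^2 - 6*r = (r - 2)*(r^2 + 3*r) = r*(r - 2)*(r + 3)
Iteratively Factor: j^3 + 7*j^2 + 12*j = (j + 3)*(j^2 + 4*j) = (j + 3)*(j + 4)*(j)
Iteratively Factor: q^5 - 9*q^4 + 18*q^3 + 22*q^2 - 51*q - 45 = (q - 3)*(q^4 - 6*q^3 + 22*q + 15) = (q - 3)*(q + 1)*(q^3 - 7*q^2 + 7*q + 15) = (q - 5)*(q - 3)*(q + 1)*(q^2 - 2*q - 3) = (q - 5)*(q - 3)^2*(q + 1)*(q + 1)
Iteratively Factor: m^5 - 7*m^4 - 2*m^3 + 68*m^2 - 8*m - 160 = (m - 5)*(m^4 - 2*m^3 - 12*m^2 + 8*m + 32) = (m - 5)*(m - 4)*(m^3 + 2*m^2 - 4*m - 8) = (m - 5)*(m - 4)*(m + 2)*(m^2 - 4) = (m - 5)*(m - 4)*(m + 2)^2*(m - 2)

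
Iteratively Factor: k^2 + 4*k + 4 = (k + 2)*(k + 2)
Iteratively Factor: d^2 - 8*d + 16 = (d - 4)*(d - 4)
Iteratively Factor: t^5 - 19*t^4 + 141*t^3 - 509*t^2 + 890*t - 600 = (t - 3)*(t^4 - 16*t^3 + 93*t^2 - 230*t + 200) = (t - 4)*(t - 3)*(t^3 - 12*t^2 + 45*t - 50) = (t - 5)*(t - 4)*(t - 3)*(t^2 - 7*t + 10) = (t - 5)*(t - 4)*(t - 3)*(t - 2)*(t - 5)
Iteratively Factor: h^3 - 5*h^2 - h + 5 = (h - 1)*(h^2 - 4*h - 5) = (h - 1)*(h + 1)*(h - 5)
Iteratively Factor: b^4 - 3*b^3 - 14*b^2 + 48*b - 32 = (b - 1)*(b^3 - 2*b^2 - 16*b + 32) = (b - 4)*(b - 1)*(b^2 + 2*b - 8) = (b - 4)*(b - 1)*(b + 4)*(b - 2)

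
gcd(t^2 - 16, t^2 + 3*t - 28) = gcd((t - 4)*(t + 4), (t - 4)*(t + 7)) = t - 4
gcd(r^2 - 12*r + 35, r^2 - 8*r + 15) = r - 5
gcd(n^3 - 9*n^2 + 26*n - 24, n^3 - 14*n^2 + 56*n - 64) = n^2 - 6*n + 8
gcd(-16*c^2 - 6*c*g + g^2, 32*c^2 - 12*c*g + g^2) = 8*c - g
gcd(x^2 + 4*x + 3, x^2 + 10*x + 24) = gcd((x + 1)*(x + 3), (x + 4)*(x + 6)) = 1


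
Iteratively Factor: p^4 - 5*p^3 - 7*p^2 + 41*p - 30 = (p - 2)*(p^3 - 3*p^2 - 13*p + 15) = (p - 5)*(p - 2)*(p^2 + 2*p - 3) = (p - 5)*(p - 2)*(p - 1)*(p + 3)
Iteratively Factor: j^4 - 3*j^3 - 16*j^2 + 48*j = (j)*(j^3 - 3*j^2 - 16*j + 48) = j*(j - 3)*(j^2 - 16) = j*(j - 4)*(j - 3)*(j + 4)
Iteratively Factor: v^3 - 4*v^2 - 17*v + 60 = (v - 3)*(v^2 - v - 20) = (v - 5)*(v - 3)*(v + 4)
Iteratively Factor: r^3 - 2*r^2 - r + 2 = (r - 1)*(r^2 - r - 2) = (r - 1)*(r + 1)*(r - 2)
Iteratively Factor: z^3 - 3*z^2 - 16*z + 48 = (z + 4)*(z^2 - 7*z + 12) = (z - 3)*(z + 4)*(z - 4)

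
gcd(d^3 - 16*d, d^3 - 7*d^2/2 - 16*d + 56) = d^2 - 16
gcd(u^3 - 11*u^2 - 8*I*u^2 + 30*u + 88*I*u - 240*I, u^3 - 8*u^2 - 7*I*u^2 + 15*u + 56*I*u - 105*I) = u - 5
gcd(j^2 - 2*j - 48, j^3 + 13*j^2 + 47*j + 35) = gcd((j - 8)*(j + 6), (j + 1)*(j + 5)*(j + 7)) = 1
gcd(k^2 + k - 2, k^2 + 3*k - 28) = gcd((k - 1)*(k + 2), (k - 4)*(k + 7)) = 1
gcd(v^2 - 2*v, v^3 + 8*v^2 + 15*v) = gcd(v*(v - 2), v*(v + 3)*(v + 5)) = v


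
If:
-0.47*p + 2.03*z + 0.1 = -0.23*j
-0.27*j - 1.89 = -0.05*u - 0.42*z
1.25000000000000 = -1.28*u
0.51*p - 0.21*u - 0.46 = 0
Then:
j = -6.02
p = 0.50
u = -0.98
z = 0.75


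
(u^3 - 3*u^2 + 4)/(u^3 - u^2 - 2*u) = (u - 2)/u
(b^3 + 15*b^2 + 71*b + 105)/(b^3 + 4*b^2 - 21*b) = (b^2 + 8*b + 15)/(b*(b - 3))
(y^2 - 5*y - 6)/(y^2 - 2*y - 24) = (y + 1)/(y + 4)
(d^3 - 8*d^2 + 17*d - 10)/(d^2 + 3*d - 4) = (d^2 - 7*d + 10)/(d + 4)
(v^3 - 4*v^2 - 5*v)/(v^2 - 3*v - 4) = v*(v - 5)/(v - 4)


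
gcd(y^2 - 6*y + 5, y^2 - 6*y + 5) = y^2 - 6*y + 5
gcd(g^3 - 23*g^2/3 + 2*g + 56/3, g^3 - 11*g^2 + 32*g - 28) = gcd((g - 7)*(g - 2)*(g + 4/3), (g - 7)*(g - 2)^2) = g^2 - 9*g + 14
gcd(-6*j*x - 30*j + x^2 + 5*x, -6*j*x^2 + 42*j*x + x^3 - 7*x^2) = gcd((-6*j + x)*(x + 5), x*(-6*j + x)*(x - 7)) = -6*j + x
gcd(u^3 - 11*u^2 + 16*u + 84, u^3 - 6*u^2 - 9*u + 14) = u^2 - 5*u - 14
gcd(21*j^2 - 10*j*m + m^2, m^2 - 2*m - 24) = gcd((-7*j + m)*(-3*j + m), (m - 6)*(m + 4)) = 1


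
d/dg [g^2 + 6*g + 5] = 2*g + 6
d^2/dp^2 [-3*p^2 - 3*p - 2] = -6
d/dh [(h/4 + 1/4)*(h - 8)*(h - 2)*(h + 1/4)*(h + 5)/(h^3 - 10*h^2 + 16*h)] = h/2 + 25/16 - 5/(16*h^2)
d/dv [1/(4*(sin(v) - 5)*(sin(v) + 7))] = -(sin(v) + 1)*cos(v)/(2*(sin(v) - 5)^2*(sin(v) + 7)^2)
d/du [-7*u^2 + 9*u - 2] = 9 - 14*u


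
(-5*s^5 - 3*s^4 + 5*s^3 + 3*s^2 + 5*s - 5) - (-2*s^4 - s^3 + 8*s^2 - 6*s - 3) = -5*s^5 - s^4 + 6*s^3 - 5*s^2 + 11*s - 2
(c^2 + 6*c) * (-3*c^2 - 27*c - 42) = -3*c^4 - 45*c^3 - 204*c^2 - 252*c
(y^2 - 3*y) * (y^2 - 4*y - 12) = y^4 - 7*y^3 + 36*y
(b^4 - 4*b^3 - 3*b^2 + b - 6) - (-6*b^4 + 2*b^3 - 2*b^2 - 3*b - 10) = 7*b^4 - 6*b^3 - b^2 + 4*b + 4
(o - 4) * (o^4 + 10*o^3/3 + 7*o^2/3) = o^5 - 2*o^4/3 - 11*o^3 - 28*o^2/3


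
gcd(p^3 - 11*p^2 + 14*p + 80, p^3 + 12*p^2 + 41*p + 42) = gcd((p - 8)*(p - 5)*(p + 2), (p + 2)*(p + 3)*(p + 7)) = p + 2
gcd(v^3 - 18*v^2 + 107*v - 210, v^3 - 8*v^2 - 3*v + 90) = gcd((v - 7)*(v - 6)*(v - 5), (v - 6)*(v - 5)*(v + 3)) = v^2 - 11*v + 30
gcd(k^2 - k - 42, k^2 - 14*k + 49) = k - 7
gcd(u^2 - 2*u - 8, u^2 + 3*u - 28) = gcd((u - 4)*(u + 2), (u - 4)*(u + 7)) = u - 4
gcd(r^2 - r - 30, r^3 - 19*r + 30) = r + 5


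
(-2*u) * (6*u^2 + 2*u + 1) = -12*u^3 - 4*u^2 - 2*u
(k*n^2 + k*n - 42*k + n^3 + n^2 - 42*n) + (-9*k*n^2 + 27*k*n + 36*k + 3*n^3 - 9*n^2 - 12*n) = -8*k*n^2 + 28*k*n - 6*k + 4*n^3 - 8*n^2 - 54*n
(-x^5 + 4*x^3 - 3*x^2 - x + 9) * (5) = -5*x^5 + 20*x^3 - 15*x^2 - 5*x + 45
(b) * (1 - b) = -b^2 + b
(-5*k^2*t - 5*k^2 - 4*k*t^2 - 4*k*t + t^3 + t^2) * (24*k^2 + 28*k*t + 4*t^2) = -120*k^4*t - 120*k^4 - 236*k^3*t^2 - 236*k^3*t - 108*k^2*t^3 - 108*k^2*t^2 + 12*k*t^4 + 12*k*t^3 + 4*t^5 + 4*t^4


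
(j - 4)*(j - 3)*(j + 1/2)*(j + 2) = j^4 - 9*j^3/2 - 9*j^2/2 + 23*j + 12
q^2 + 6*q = q*(q + 6)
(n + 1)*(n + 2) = n^2 + 3*n + 2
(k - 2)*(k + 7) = k^2 + 5*k - 14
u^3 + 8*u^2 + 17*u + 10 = (u + 1)*(u + 2)*(u + 5)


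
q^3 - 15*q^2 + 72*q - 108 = (q - 6)^2*(q - 3)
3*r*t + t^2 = t*(3*r + t)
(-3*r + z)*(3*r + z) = -9*r^2 + z^2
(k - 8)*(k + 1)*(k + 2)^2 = k^4 - 3*k^3 - 32*k^2 - 60*k - 32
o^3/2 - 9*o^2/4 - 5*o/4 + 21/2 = (o/2 + 1)*(o - 7/2)*(o - 3)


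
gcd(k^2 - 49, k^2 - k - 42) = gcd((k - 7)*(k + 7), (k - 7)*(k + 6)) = k - 7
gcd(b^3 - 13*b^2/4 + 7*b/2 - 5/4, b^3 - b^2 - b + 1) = b^2 - 2*b + 1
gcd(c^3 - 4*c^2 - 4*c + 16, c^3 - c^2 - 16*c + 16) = c - 4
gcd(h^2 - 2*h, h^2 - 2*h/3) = h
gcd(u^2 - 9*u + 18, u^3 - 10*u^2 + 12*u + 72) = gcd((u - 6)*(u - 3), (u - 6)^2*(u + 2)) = u - 6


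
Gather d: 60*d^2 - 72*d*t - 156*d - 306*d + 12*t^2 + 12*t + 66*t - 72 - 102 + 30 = 60*d^2 + d*(-72*t - 462) + 12*t^2 + 78*t - 144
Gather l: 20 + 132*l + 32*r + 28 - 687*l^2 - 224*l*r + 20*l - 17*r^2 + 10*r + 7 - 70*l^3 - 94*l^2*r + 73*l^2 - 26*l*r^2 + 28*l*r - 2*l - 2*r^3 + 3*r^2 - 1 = -70*l^3 + l^2*(-94*r - 614) + l*(-26*r^2 - 196*r + 150) - 2*r^3 - 14*r^2 + 42*r + 54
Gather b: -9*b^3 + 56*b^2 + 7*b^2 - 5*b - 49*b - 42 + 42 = -9*b^3 + 63*b^2 - 54*b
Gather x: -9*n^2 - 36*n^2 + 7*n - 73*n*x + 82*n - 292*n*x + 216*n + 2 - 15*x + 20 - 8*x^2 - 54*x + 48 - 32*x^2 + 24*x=-45*n^2 + 305*n - 40*x^2 + x*(-365*n - 45) + 70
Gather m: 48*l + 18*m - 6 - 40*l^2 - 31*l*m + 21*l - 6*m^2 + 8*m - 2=-40*l^2 + 69*l - 6*m^2 + m*(26 - 31*l) - 8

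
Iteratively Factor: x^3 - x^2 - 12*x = (x - 4)*(x^2 + 3*x) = x*(x - 4)*(x + 3)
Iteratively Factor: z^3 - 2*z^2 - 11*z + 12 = (z - 1)*(z^2 - z - 12) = (z - 1)*(z + 3)*(z - 4)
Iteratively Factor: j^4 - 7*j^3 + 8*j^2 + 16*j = (j + 1)*(j^3 - 8*j^2 + 16*j) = (j - 4)*(j + 1)*(j^2 - 4*j) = j*(j - 4)*(j + 1)*(j - 4)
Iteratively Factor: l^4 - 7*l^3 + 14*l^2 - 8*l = (l)*(l^3 - 7*l^2 + 14*l - 8) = l*(l - 2)*(l^2 - 5*l + 4) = l*(l - 4)*(l - 2)*(l - 1)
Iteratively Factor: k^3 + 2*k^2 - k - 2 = (k - 1)*(k^2 + 3*k + 2) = (k - 1)*(k + 1)*(k + 2)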